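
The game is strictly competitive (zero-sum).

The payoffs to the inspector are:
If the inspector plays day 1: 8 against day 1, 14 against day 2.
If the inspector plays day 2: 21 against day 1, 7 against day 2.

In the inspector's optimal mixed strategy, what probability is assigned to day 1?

Row minima are 8 and 7, so the inspector's maximin is 8; column maxima are 21 and 14, so the inspectee's minimax is 14. These differ, so the equilibrium is in mixed strategies.
Let the inspector play day 1 with probability p. The inspectee is indifferent when 8p + 21(1−p) = 14p + 7(1−p), giving p = 7/10.

7/10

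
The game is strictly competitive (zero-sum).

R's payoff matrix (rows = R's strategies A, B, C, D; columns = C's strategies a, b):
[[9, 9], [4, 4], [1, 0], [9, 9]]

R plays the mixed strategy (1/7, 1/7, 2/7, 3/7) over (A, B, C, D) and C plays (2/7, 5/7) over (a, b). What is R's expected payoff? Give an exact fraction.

284/49

Against (2/7, 5/7), each row's expected payoff is A: 9; B: 4; C: 2/7; D: 9.
Taking the (1/7, 1/7, 2/7, 3/7)-weighted average: (1/7)·(9) + (1/7)·(4) + (2/7)·(2/7) + (3/7)·(9) = 284/49.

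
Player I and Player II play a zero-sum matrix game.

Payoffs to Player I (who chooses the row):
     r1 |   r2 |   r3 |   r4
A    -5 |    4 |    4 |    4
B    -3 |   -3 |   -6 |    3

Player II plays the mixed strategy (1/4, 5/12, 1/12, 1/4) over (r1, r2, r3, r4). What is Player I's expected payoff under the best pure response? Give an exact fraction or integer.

A: (-5)·(1/4) + (4)·(5/12) + (4)·(1/12) + (4)·(1/4) = 7/4.
B: (-3)·(1/4) + (-3)·(5/12) + (-6)·(1/12) + (3)·(1/4) = -7/4.
The best pure response is A with expected payoff 7/4.

7/4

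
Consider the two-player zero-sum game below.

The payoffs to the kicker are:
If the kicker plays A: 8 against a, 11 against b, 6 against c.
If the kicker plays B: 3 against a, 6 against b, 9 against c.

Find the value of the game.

Column b is strictly dominated by a for the goalkeeper (it gives the kicker more in every row).
The remaining 2×2 game on (A, B) × (a, c) has no saddle point. Let the kicker play A with probability p; indifference gives 8p + 3(1−p) = 6p + 9(1−p), so p = 3/4.
Similarly the goalkeeper's optimal q on a is 3/8, and the value is 8·(3/8) + (6)·(5/8) = 27/4.

27/4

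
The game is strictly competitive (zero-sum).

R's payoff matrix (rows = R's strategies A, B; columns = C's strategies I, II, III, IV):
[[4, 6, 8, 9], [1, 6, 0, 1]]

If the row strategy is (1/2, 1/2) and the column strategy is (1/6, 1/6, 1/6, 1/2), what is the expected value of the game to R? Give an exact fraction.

Against (1/6, 1/6, 1/6, 1/2), each row's expected payoff is A: 15/2; B: 5/3.
Taking the (1/2, 1/2)-weighted average: (1/2)·(15/2) + (1/2)·(5/3) = 55/12.

55/12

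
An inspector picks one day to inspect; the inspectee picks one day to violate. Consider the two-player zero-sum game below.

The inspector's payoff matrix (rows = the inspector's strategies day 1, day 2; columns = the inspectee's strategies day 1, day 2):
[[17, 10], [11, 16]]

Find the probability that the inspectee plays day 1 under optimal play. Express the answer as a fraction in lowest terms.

1/2

Row minima are 10 and 11, so the inspector's maximin is 11; column maxima are 17 and 16, so the inspectee's minimax is 16. These differ, so the equilibrium is in mixed strategies.
Let the inspectee play day 1 with probability q. The inspector is indifferent when 17q + 10(1−q) = 11q + 16(1−q), giving q = 1/2.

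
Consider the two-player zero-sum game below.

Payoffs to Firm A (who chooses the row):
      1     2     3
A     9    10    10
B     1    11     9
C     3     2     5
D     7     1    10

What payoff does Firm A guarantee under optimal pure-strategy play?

9

Row minima: 9, 1, 2, 1 → Firm A's maximin is 9.
Column maxima: 9, 11, 10 → Firm B's minimax is 9.
They coincide at (A, 1), so the value is 9.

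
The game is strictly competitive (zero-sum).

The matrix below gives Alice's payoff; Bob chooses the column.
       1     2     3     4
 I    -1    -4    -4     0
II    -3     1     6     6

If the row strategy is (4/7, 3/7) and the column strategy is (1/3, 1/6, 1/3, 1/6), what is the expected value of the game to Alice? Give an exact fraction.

Against (1/3, 1/6, 1/3, 1/6), each row's expected payoff is I: -7/3; II: 13/6.
Taking the (4/7, 3/7)-weighted average: (4/7)·(-7/3) + (3/7)·(13/6) = -17/42.

-17/42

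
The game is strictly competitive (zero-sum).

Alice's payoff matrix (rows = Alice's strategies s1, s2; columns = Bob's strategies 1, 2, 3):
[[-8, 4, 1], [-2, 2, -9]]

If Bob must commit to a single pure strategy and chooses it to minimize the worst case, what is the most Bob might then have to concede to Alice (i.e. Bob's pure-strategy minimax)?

The worst case (largest entry) in each column is 1: -2, 2: 4, 3: 1.
The best (smallest) of these is -2.

-2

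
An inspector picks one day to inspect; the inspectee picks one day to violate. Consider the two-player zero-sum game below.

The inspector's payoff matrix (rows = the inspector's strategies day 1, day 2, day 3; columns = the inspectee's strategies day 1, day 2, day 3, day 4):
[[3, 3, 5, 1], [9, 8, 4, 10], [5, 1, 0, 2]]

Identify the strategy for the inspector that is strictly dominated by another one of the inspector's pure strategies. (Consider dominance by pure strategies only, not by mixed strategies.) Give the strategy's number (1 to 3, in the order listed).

Compare day 3 with day 2: 9 > 5, 8 > 1, 4 > 0, 10 > 2.
So day 2 strictly dominates day 3 for the inspector; day 3 is strictly dominated.

3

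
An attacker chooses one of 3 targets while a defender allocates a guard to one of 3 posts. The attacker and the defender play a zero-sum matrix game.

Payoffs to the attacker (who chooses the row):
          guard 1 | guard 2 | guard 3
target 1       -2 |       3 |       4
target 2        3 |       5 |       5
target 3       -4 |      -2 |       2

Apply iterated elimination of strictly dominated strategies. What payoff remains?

Row target 1 is strictly dominated by row target 2 (3>-2, 5>3, 5>4); eliminate target 1.
Row target 3 is strictly dominated by row target 2 (3>-4, 5>-2, 5>2); eliminate target 3.
Column guard 2 is strictly dominated by guard 1 for the defender (3<5); eliminate guard 2.
Column guard 3 is strictly dominated by guard 1 for the defender (3<5); eliminate guard 3.
Only (target 2, guard 1) remains, with payoff 3.

3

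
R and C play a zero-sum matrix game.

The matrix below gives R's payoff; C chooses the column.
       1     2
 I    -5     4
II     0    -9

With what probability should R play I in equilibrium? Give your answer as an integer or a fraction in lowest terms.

1/2

Row minima are -5 and -9, so R's maximin is -5; column maxima are 0 and 4, so C's minimax is 0. These differ, so the equilibrium is in mixed strategies.
Let R play I with probability p. C is indifferent when −5p = 4p − 9(1−p), giving p = 1/2.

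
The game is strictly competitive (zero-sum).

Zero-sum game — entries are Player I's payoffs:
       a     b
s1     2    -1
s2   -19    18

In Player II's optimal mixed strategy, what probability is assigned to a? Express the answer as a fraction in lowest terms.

19/40

Row minima are -1 and -19, so Player I's maximin is -1; column maxima are 2 and 18, so Player II's minimax is 2. These differ, so the equilibrium is in mixed strategies.
Let Player II play a with probability q. Player I is indifferent when 2q − (1−q) = −19q + 18(1−q), giving q = 19/40.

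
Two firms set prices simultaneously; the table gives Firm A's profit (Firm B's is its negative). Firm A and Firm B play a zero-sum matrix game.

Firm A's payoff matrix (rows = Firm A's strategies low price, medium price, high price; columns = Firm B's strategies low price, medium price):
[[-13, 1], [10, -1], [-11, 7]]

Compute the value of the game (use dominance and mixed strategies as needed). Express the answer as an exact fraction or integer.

59/29

Row low price is strictly dominated by row high price, so Firm A never plays it.
The remaining 2×2 game on (medium price, high price) × (low price, medium price) has no saddle point. Let Firm A play medium price with probability p; indifference gives 10p − 11(1−p) = −p + 7(1−p), so p = 18/29.
Similarly Firm B's optimal q on low price is 8/29, and the value is 10·(8/29) + (-1)·(21/29) = 59/29.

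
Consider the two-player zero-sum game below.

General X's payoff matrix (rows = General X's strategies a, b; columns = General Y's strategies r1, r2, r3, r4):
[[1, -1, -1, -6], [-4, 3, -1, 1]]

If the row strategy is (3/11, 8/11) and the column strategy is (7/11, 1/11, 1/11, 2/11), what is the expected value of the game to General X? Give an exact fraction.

-213/121

Against (7/11, 1/11, 1/11, 2/11), each row's expected payoff is a: -7/11; b: -24/11.
Taking the (3/11, 8/11)-weighted average: (3/11)·(-7/11) + (8/11)·(-24/11) = -213/121.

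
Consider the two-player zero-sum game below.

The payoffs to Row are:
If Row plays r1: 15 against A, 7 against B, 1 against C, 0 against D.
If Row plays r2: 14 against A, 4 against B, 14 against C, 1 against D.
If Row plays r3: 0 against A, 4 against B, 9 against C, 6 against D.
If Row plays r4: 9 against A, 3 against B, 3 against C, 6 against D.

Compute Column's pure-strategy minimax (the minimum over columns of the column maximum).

6

The worst case (largest entry) in each column is A: 15, B: 7, C: 14, D: 6.
The best (smallest) of these is 6.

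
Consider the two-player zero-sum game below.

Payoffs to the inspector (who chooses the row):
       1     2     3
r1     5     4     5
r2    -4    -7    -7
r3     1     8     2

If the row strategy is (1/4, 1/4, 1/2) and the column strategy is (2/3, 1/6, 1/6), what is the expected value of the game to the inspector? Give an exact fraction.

Against (2/3, 1/6, 1/6), each row's expected payoff is r1: 29/6; r2: -5; r3: 7/3.
Taking the (1/4, 1/4, 1/2)-weighted average: (1/4)·(29/6) + (1/4)·(-5) + (1/2)·(7/3) = 9/8.

9/8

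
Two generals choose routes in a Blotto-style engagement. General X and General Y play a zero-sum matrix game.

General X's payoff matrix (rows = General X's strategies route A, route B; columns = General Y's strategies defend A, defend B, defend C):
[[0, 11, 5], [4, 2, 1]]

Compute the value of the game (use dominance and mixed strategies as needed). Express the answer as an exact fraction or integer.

5/2

Column defend B is strictly dominated by defend C for General Y (it gives General X more in every row).
The remaining 2×2 game on (route A, route B) × (defend A, defend C) has no saddle point. Let General X play route A with probability p; indifference gives 4(1−p) = 5p + (1−p), so p = 3/8.
Similarly General Y's optimal q on defend A is 1/2, and the value is 0·(1/2) + (5)·(1/2) = 5/2.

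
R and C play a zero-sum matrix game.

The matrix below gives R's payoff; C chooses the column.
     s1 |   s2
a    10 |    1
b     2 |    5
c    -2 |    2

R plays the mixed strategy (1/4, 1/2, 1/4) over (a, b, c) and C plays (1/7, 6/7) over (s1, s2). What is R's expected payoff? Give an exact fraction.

Against (1/7, 6/7), each row's expected payoff is a: 16/7; b: 32/7; c: 10/7.
Taking the (1/4, 1/2, 1/4)-weighted average: (1/4)·(16/7) + (1/2)·(32/7) + (1/4)·(10/7) = 45/14.

45/14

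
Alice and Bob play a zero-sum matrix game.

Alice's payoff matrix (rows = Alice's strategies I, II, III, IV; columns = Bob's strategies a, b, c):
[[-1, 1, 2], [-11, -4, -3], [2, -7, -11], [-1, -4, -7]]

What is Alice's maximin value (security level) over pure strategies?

The worst-case payoff for each row is I: -1, II: -11, III: -11, IV: -7.
The best of these is -1.

-1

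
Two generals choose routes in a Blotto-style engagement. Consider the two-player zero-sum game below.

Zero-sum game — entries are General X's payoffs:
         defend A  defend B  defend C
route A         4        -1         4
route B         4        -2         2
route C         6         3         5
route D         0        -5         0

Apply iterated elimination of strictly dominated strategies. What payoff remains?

3

Column defend C is strictly dominated by defend B for General Y (-1<4, -2<2, 3<5, -5<0); eliminate defend C.
Row route A is strictly dominated by row route C (6>4, 3>-1); eliminate route A.
Row route D is strictly dominated by row route B (4>0, -2>-5); eliminate route D.
Column defend A is strictly dominated by defend B for General Y (-2<4, 3<6); eliminate defend A.
Row route B is strictly dominated by row route C (3>-2); eliminate route B.
Only (route C, defend B) remains, with payoff 3.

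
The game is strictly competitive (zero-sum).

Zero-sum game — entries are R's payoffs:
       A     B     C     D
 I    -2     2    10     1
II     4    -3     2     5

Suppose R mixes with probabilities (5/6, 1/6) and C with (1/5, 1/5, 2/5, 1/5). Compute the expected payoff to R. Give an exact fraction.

Against (1/5, 1/5, 2/5, 1/5), each row's expected payoff is I: 21/5; II: 2.
Taking the (5/6, 1/6)-weighted average: (5/6)·(21/5) + (1/6)·(2) = 23/6.

23/6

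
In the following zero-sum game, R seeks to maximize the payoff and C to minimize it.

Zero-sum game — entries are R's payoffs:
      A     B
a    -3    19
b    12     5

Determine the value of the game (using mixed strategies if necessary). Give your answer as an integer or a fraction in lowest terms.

Row minima are -3 and 5, so R's maximin is 5; column maxima are 12 and 19, so C's minimax is 12. These differ, so the equilibrium is in mixed strategies.
Let R play a with probability p. C is indifferent when −3p + 12(1−p) = 19p + 5(1−p), giving p = 7/29.
Let C play A with probability q. R is indifferent when −3q + 19(1−q) = 12q + 5(1−q), giving q = 14/29.
The value is -3·(14/29) + (19)·(15/29) = 243/29.

243/29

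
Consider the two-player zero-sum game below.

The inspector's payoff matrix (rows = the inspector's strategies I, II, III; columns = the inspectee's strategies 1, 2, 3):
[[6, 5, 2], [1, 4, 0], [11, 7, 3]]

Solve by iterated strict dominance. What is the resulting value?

3

Column 2 is strictly dominated by 3 for the inspectee (2<5, 0<4, 3<7); eliminate 2.
Column 1 is strictly dominated by 3 for the inspectee (2<6, 0<1, 3<11); eliminate 1.
Row I is strictly dominated by row III (3>2); eliminate I.
Row II is strictly dominated by row III (3>0); eliminate II.
Only (III, 3) remains, with payoff 3.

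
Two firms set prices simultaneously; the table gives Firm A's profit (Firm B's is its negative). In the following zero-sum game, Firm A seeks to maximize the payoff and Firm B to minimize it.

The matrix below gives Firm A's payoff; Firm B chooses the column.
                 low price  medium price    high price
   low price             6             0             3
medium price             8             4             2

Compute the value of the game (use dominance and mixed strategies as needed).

Column low price is strictly dominated by high price for Firm B (it gives Firm A more in every row).
The remaining 2×2 game on (low price, medium price) × (medium price, high price) has no saddle point. Let Firm A play low price with probability p; indifference gives 4(1−p) = 3p + 2(1−p), so p = 2/5.
Similarly Firm B's optimal q on medium price is 1/5, and the value is 0·(1/5) + (3)·(4/5) = 12/5.

12/5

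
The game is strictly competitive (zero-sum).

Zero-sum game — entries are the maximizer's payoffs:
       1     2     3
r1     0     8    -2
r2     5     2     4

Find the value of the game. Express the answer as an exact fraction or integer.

3

Column 1 is strictly dominated by 3 for the minimizer (it gives the maximizer more in every row).
The remaining 2×2 game on (r1, r2) × (2, 3) has no saddle point. Let the maximizer play r1 with probability p; indifference gives 8p + 2(1−p) = −2p + 4(1−p), so p = 1/6.
Similarly the minimizer's optimal q on 2 is 1/2, and the value is 8·(1/2) + (-2)·(1/2) = 3.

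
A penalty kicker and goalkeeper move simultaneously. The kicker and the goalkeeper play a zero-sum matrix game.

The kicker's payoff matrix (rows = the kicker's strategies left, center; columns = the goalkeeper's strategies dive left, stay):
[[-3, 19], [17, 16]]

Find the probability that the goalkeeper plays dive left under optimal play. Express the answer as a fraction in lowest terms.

Row minima are -3 and 16, so the kicker's maximin is 16; column maxima are 17 and 19, so the goalkeeper's minimax is 17. These differ, so the equilibrium is in mixed strategies.
Let the goalkeeper play dive left with probability q. The kicker is indifferent when −3q + 19(1−q) = 17q + 16(1−q), giving q = 3/23.

3/23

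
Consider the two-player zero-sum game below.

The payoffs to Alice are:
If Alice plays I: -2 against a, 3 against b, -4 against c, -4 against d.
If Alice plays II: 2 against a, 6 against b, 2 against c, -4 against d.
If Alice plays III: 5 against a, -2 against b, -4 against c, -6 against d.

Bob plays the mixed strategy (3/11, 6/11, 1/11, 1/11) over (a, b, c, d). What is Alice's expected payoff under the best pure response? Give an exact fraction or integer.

40/11

I: (-2)·(3/11) + (3)·(6/11) + (-4)·(1/11) + (-4)·(1/11) = 4/11.
II: (2)·(3/11) + (6)·(6/11) + (2)·(1/11) + (-4)·(1/11) = 40/11.
III: (5)·(3/11) + (-2)·(6/11) + (-4)·(1/11) + (-6)·(1/11) = -7/11.
The best pure response is II with expected payoff 40/11.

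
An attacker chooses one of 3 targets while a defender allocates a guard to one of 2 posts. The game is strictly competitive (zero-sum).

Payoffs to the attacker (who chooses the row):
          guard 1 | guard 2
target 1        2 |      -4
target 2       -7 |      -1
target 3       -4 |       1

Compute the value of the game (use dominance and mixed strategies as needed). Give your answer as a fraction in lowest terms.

Row target 2 is strictly dominated by row target 3, so the attacker never plays it.
The remaining 2×2 game on (target 1, target 3) × (guard 1, guard 2) has no saddle point. Let the attacker play target 1 with probability p; indifference gives 2p − 4(1−p) = −4p + (1−p), so p = 5/11.
Similarly the defender's optimal q on guard 1 is 5/11, and the value is 2·(5/11) + (-4)·(6/11) = -14/11.

-14/11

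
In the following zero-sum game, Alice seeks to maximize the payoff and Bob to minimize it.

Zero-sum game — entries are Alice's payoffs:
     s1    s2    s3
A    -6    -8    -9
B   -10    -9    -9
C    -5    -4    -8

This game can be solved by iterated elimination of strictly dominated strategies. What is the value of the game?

Row B is strictly dominated by row C (-5>-10, -4>-9, -8>-9); eliminate B.
Column s2 is strictly dominated by s3 for Bob (-9<-8, -8<-4); eliminate s2.
Column s1 is strictly dominated by s3 for Bob (-9<-6, -8<-5); eliminate s1.
Row A is strictly dominated by row C (-8>-9); eliminate A.
Only (C, s3) remains, with payoff -8.

-8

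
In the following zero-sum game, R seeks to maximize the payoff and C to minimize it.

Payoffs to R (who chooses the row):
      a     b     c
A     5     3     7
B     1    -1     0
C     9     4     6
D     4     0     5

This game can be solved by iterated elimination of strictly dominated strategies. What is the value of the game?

Row B is strictly dominated by row A (5>1, 3>-1, 7>0); eliminate B.
Column c is strictly dominated by b for C (3<7, 4<6, 0<5); eliminate c.
Row D is strictly dominated by row A (5>4, 3>0); eliminate D.
Row A is strictly dominated by row C (9>5, 4>3); eliminate A.
Column a is strictly dominated by b for C (4<9); eliminate a.
Only (C, b) remains, with payoff 4.

4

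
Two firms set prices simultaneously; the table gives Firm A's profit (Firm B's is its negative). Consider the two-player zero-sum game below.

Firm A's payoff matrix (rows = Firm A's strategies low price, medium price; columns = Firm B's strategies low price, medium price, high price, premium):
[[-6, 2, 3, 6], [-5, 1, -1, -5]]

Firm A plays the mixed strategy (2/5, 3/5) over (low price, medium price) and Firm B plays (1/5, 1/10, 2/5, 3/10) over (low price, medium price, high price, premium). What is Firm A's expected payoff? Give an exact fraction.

-22/25

Against (1/5, 1/10, 2/5, 3/10), each row's expected payoff is low price: 2; medium price: -14/5.
Taking the (2/5, 3/5)-weighted average: (2/5)·(2) + (3/5)·(-14/5) = -22/25.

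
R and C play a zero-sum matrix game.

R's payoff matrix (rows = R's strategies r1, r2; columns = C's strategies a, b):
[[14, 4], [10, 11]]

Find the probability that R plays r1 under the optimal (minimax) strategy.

1/11

Row minima are 4 and 10, so R's maximin is 10; column maxima are 14 and 11, so C's minimax is 11. These differ, so the equilibrium is in mixed strategies.
Let R play r1 with probability p. C is indifferent when 14p + 10(1−p) = 4p + 11(1−p), giving p = 1/11.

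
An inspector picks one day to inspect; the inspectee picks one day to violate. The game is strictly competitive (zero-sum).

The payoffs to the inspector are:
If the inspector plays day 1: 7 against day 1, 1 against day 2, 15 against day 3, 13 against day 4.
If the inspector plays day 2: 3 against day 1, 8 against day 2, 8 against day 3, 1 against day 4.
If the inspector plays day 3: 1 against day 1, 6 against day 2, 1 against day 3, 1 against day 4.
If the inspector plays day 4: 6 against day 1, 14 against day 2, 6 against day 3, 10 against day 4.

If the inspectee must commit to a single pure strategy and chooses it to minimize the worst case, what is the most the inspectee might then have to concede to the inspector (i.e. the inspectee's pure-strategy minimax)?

7

The worst case (largest entry) in each column is day 1: 7, day 2: 14, day 3: 15, day 4: 13.
The best (smallest) of these is 7.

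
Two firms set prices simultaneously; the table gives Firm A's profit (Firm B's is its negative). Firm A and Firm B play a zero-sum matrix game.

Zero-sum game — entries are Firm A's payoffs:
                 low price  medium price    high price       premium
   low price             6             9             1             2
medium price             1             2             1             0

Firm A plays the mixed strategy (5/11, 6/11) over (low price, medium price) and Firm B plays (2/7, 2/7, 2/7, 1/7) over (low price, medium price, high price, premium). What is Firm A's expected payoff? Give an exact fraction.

218/77

Against (2/7, 2/7, 2/7, 1/7), each row's expected payoff is low price: 34/7; medium price: 8/7.
Taking the (5/11, 6/11)-weighted average: (5/11)·(34/7) + (6/11)·(8/7) = 218/77.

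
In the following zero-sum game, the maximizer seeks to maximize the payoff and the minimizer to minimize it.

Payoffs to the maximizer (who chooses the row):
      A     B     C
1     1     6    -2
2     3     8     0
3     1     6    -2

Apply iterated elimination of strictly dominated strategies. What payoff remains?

Row 1 is strictly dominated by row 2 (3>1, 8>6, 0>-2); eliminate 1.
Row 3 is strictly dominated by row 2 (3>1, 8>6, 0>-2); eliminate 3.
Column A is strictly dominated by C for the minimizer (0<3); eliminate A.
Column B is strictly dominated by C for the minimizer (0<8); eliminate B.
Only (2, C) remains, with payoff 0.

0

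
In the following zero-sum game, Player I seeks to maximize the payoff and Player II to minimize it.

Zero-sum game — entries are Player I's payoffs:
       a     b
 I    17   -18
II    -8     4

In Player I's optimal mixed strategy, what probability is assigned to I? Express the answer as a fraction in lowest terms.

Row minima are -18 and -8, so Player I's maximin is -8; column maxima are 17 and 4, so Player II's minimax is 4. These differ, so the equilibrium is in mixed strategies.
Let Player I play I with probability p. Player II is indifferent when 17p − 8(1−p) = −18p + 4(1−p), giving p = 12/47.

12/47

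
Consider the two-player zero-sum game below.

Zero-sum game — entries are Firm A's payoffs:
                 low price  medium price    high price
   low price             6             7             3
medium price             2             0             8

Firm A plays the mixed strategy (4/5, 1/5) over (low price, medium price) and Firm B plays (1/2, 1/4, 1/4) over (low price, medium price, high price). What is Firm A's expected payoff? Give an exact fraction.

Against (1/2, 1/4, 1/4), each row's expected payoff is low price: 11/2; medium price: 3.
Taking the (4/5, 1/5)-weighted average: (4/5)·(11/2) + (1/5)·(3) = 5.

5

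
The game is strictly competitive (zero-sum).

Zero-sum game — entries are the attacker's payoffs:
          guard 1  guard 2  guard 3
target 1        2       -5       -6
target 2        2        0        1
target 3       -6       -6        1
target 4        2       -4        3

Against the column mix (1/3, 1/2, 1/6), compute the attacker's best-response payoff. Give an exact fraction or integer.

target 1: (2)·(1/3) + (-5)·(1/2) + (-6)·(1/6) = -17/6.
target 2: (2)·(1/3) + (0)·(1/2) + (1)·(1/6) = 5/6.
target 3: (-6)·(1/3) + (-6)·(1/2) + (1)·(1/6) = -29/6.
target 4: (2)·(1/3) + (-4)·(1/2) + (3)·(1/6) = -5/6.
The best pure response is target 2 with expected payoff 5/6.

5/6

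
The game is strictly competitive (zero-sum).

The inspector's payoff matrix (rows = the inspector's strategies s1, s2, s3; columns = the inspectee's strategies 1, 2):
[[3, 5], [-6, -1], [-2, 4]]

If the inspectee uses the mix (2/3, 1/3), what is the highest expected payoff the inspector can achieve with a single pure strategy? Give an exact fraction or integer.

s1: (3)·(2/3) + (5)·(1/3) = 11/3.
s2: (-6)·(2/3) + (-1)·(1/3) = -13/3.
s3: (-2)·(2/3) + (4)·(1/3) = 0.
The best pure response is s1 with expected payoff 11/3.

11/3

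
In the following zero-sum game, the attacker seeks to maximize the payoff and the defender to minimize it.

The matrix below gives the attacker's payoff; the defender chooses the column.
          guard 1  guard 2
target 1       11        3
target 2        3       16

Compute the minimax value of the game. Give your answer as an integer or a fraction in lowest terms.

167/21

Row minima are 3 and 3, so the attacker's maximin is 3; column maxima are 11 and 16, so the defender's minimax is 11. These differ, so the equilibrium is in mixed strategies.
Let the attacker play target 1 with probability p. The defender is indifferent when 11p + 3(1−p) = 3p + 16(1−p), giving p = 13/21.
Let the defender play guard 1 with probability q. The attacker is indifferent when 11q + 3(1−q) = 3q + 16(1−q), giving q = 13/21.
The value is 11·(13/21) + (3)·(8/21) = 167/21.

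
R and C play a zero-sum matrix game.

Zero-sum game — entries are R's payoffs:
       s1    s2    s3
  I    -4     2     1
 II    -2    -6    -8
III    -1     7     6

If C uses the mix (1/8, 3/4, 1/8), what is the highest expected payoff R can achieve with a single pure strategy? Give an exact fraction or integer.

I: (-4)·(1/8) + (2)·(3/4) + (1)·(1/8) = 9/8.
II: (-2)·(1/8) + (-6)·(3/4) + (-8)·(1/8) = -23/4.
III: (-1)·(1/8) + (7)·(3/4) + (6)·(1/8) = 47/8.
The best pure response is III with expected payoff 47/8.

47/8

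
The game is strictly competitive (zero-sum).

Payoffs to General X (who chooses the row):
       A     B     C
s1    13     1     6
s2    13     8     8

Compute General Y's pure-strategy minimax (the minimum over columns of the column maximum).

The worst case (largest entry) in each column is A: 13, B: 8, C: 8.
The best (smallest) of these is 8.

8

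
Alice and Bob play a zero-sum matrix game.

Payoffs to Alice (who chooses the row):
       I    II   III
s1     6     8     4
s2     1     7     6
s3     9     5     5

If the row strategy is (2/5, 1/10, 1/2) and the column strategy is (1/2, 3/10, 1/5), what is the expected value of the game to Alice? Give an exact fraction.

Against (1/2, 3/10, 1/5), each row's expected payoff is s1: 31/5; s2: 19/5; s3: 7.
Taking the (2/5, 1/10, 1/2)-weighted average: (2/5)·(31/5) + (1/10)·(19/5) + (1/2)·(7) = 159/25.

159/25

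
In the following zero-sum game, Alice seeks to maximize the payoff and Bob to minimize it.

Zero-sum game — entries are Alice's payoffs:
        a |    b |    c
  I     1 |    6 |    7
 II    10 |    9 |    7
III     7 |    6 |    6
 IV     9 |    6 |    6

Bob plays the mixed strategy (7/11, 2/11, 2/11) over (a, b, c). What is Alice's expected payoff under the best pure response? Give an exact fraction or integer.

I: (1)·(7/11) + (6)·(2/11) + (7)·(2/11) = 3.
II: (10)·(7/11) + (9)·(2/11) + (7)·(2/11) = 102/11.
III: (7)·(7/11) + (6)·(2/11) + (6)·(2/11) = 73/11.
IV: (9)·(7/11) + (6)·(2/11) + (6)·(2/11) = 87/11.
The best pure response is II with expected payoff 102/11.

102/11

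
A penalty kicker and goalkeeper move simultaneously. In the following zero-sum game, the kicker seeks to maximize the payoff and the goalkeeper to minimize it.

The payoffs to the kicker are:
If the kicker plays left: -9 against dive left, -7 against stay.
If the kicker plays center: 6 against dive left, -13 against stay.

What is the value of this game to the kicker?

-53/7

Row minima are -9 and -13, so the kicker's maximin is -9; column maxima are 6 and -7, so the goalkeeper's minimax is -7. These differ, so the equilibrium is in mixed strategies.
Let the kicker play left with probability p. The goalkeeper is indifferent when −9p + 6(1−p) = −7p − 13(1−p), giving p = 19/21.
Let the goalkeeper play dive left with probability q. The kicker is indifferent when −9q − 7(1−q) = 6q − 13(1−q), giving q = 2/7.
The value is -9·(2/7) + (-7)·(5/7) = -53/7.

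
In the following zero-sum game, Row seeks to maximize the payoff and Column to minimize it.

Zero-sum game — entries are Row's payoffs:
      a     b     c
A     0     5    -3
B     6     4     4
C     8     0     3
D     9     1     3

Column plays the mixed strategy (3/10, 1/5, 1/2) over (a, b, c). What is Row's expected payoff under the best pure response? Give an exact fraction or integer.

A: (0)·(3/10) + (5)·(1/5) + (-3)·(1/2) = -1/2.
B: (6)·(3/10) + (4)·(1/5) + (4)·(1/2) = 23/5.
C: (8)·(3/10) + (0)·(1/5) + (3)·(1/2) = 39/10.
D: (9)·(3/10) + (1)·(1/5) + (3)·(1/2) = 22/5.
The best pure response is B with expected payoff 23/5.

23/5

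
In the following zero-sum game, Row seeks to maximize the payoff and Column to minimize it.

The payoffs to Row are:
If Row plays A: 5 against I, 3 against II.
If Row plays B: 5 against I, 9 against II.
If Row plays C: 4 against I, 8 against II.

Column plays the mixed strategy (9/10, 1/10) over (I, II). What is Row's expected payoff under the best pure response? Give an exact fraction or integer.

27/5

A: (5)·(9/10) + (3)·(1/10) = 24/5.
B: (5)·(9/10) + (9)·(1/10) = 27/5.
C: (4)·(9/10) + (8)·(1/10) = 22/5.
The best pure response is B with expected payoff 27/5.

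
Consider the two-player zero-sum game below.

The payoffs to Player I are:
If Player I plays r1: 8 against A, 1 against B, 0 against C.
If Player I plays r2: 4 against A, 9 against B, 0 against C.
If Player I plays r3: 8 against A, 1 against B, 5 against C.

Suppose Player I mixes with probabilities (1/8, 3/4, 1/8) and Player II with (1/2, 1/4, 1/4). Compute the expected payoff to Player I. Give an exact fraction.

Against (1/2, 1/4, 1/4), each row's expected payoff is r1: 17/4; r2: 17/4; r3: 11/2.
Taking the (1/8, 3/4, 1/8)-weighted average: (1/8)·(17/4) + (3/4)·(17/4) + (1/8)·(11/2) = 141/32.

141/32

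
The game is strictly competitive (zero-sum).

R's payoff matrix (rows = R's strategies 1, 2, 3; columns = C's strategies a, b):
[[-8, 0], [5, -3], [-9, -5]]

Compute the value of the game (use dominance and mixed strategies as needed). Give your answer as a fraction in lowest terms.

Row 3 is strictly dominated by row 1, so R never plays it.
The remaining 2×2 game on (1, 2) × (a, b) has no saddle point. Let R play 1 with probability p; indifference gives −8p + 5(1−p) = −3(1−p), so p = 1/2.
Similarly C's optimal q on a is 3/16, and the value is -8·(3/16) + (0)·(13/16) = -3/2.

-3/2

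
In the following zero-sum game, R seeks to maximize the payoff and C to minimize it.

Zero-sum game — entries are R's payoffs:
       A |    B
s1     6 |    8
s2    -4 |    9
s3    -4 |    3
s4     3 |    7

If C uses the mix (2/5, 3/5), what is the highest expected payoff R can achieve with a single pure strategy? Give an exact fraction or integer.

s1: (6)·(2/5) + (8)·(3/5) = 36/5.
s2: (-4)·(2/5) + (9)·(3/5) = 19/5.
s3: (-4)·(2/5) + (3)·(3/5) = 1/5.
s4: (3)·(2/5) + (7)·(3/5) = 27/5.
The best pure response is s1 with expected payoff 36/5.

36/5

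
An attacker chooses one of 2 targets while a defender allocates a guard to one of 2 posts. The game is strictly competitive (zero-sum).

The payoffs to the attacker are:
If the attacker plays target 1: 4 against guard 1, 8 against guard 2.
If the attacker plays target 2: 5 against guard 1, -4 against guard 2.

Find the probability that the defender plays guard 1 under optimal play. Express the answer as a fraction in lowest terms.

Row minima are 4 and -4, so the attacker's maximin is 4; column maxima are 5 and 8, so the defender's minimax is 5. These differ, so the equilibrium is in mixed strategies.
Let the defender play guard 1 with probability q. The attacker is indifferent when 4q + 8(1−q) = 5q − 4(1−q), giving q = 12/13.

12/13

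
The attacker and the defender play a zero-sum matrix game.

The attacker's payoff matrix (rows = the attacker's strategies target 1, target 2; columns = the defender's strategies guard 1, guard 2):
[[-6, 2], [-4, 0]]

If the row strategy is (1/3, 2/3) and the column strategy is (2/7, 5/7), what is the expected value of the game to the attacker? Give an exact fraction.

Against (2/7, 5/7), each row's expected payoff is target 1: -2/7; target 2: -8/7.
Taking the (1/3, 2/3)-weighted average: (1/3)·(-2/7) + (2/3)·(-8/7) = -6/7.

-6/7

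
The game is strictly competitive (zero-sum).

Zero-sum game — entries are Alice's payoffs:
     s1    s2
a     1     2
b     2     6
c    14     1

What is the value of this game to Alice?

82/17

Row a is strictly dominated by row b, so Alice never plays it.
The remaining 2×2 game on (b, c) × (s1, s2) has no saddle point. Let Alice play b with probability p; indifference gives 2p + 14(1−p) = 6p + (1−p), so p = 13/17.
Similarly Bob's optimal q on s1 is 5/17, and the value is 2·(5/17) + (6)·(12/17) = 82/17.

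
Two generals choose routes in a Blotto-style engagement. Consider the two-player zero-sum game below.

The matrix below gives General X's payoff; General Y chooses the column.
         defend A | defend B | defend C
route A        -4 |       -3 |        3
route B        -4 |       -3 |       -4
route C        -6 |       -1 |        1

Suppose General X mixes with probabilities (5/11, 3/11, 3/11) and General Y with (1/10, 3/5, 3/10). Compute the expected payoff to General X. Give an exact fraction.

-97/55

Against (1/10, 3/5, 3/10), each row's expected payoff is route A: -13/10; route B: -17/5; route C: -9/10.
Taking the (5/11, 3/11, 3/11)-weighted average: (5/11)·(-13/10) + (3/11)·(-17/5) + (3/11)·(-9/10) = -97/55.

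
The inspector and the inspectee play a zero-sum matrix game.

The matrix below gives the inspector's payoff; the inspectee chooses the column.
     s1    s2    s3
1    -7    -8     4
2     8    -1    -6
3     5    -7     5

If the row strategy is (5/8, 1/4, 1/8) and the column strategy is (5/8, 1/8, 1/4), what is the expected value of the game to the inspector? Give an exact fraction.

-93/64

Against (5/8, 1/8, 1/4), each row's expected payoff is 1: -35/8; 2: 27/8; 3: 7/2.
Taking the (5/8, 1/4, 1/8)-weighted average: (5/8)·(-35/8) + (1/4)·(27/8) + (1/8)·(7/2) = -93/64.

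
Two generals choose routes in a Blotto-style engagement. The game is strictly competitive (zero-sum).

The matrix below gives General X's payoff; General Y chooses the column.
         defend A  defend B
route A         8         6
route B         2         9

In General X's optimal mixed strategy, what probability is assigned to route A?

7/9

Row minima are 6 and 2, so General X's maximin is 6; column maxima are 8 and 9, so General Y's minimax is 8. These differ, so the equilibrium is in mixed strategies.
Let General X play route A with probability p. General Y is indifferent when 8p + 2(1−p) = 6p + 9(1−p), giving p = 7/9.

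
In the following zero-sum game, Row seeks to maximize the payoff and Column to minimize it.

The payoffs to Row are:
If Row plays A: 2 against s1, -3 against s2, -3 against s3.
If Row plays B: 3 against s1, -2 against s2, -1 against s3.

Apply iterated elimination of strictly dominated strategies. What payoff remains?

Column s1 is strictly dominated by s2 for Column (-3<2, -2<3); eliminate s1.
Row A is strictly dominated by row B (-2>-3, -1>-3); eliminate A.
Column s3 is strictly dominated by s2 for Column (-2<-1); eliminate s3.
Only (B, s2) remains, with payoff -2.

-2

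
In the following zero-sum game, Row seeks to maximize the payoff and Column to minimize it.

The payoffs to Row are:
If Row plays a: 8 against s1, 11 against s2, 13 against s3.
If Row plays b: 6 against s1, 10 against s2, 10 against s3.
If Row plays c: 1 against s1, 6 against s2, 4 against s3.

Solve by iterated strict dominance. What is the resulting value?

8

Row c is strictly dominated by row a (8>1, 11>6, 13>4); eliminate c.
Row b is strictly dominated by row a (8>6, 11>10, 13>10); eliminate b.
Column s3 is strictly dominated by s1 for Column (8<13); eliminate s3.
Column s2 is strictly dominated by s1 for Column (8<11); eliminate s2.
Only (a, s1) remains, with payoff 8.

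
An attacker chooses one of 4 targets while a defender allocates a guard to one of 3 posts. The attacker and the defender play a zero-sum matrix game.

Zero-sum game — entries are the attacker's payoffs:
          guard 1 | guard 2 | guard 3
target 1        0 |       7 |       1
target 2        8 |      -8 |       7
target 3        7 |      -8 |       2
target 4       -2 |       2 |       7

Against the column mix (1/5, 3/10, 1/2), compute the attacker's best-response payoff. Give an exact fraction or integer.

target 1: (0)·(1/5) + (7)·(3/10) + (1)·(1/2) = 13/5.
target 2: (8)·(1/5) + (-8)·(3/10) + (7)·(1/2) = 27/10.
target 3: (7)·(1/5) + (-8)·(3/10) + (2)·(1/2) = 0.
target 4: (-2)·(1/5) + (2)·(3/10) + (7)·(1/2) = 37/10.
The best pure response is target 4 with expected payoff 37/10.

37/10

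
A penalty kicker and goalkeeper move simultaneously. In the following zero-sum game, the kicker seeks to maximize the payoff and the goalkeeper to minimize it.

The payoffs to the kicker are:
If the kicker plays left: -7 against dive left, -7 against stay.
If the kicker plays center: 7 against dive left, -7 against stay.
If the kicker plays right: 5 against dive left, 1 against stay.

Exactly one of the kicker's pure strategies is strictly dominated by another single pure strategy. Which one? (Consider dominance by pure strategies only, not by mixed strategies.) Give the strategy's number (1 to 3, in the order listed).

1

Compare left with right: 5 > -7, 1 > -7.
So right strictly dominates left for the kicker; left is strictly dominated.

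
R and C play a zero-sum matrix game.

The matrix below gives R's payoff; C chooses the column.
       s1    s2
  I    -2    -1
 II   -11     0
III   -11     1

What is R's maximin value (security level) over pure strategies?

The worst-case payoff for each row is I: -2, II: -11, III: -11.
The best of these is -2.

-2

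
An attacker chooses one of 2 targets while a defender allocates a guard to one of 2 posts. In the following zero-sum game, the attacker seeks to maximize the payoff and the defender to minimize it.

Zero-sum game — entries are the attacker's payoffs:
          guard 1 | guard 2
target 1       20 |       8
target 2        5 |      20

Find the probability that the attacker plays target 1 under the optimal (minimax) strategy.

5/9

Row minima are 8 and 5, so the attacker's maximin is 8; column maxima are 20 and 20, so the defender's minimax is 20. These differ, so the equilibrium is in mixed strategies.
Let the attacker play target 1 with probability p. The defender is indifferent when 20p + 5(1−p) = 8p + 20(1−p), giving p = 5/9.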